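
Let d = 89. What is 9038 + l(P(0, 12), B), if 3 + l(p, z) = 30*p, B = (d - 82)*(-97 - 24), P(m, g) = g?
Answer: 9395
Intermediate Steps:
B = -847 (B = (89 - 82)*(-97 - 24) = 7*(-121) = -847)
l(p, z) = -3 + 30*p
9038 + l(P(0, 12), B) = 9038 + (-3 + 30*12) = 9038 + (-3 + 360) = 9038 + 357 = 9395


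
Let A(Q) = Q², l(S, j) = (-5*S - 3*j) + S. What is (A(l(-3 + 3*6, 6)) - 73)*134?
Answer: 805474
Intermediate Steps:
l(S, j) = -4*S - 3*j
(A(l(-3 + 3*6, 6)) - 73)*134 = ((-4*(-3 + 3*6) - 3*6)² - 73)*134 = ((-4*(-3 + 18) - 18)² - 73)*134 = ((-4*15 - 18)² - 73)*134 = ((-60 - 18)² - 73)*134 = ((-78)² - 73)*134 = (6084 - 73)*134 = 6011*134 = 805474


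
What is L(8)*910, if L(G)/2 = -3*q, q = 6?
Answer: -32760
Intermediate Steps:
L(G) = -36 (L(G) = 2*(-3*6) = 2*(-18) = -36)
L(8)*910 = -36*910 = -32760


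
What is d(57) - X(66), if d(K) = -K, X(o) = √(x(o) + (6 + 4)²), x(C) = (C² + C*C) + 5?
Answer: -57 - √8817 ≈ -150.90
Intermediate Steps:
x(C) = 5 + 2*C² (x(C) = (C² + C²) + 5 = 2*C² + 5 = 5 + 2*C²)
X(o) = √(105 + 2*o²) (X(o) = √((5 + 2*o²) + (6 + 4)²) = √((5 + 2*o²) + 10²) = √((5 + 2*o²) + 100) = √(105 + 2*o²))
d(57) - X(66) = -1*57 - √(105 + 2*66²) = -57 - √(105 + 2*4356) = -57 - √(105 + 8712) = -57 - √8817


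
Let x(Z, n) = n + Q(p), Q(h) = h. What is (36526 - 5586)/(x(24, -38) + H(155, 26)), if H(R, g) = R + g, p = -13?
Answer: 238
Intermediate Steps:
x(Z, n) = -13 + n (x(Z, n) = n - 13 = -13 + n)
(36526 - 5586)/(x(24, -38) + H(155, 26)) = (36526 - 5586)/((-13 - 38) + (155 + 26)) = 30940/(-51 + 181) = 30940/130 = 30940*(1/130) = 238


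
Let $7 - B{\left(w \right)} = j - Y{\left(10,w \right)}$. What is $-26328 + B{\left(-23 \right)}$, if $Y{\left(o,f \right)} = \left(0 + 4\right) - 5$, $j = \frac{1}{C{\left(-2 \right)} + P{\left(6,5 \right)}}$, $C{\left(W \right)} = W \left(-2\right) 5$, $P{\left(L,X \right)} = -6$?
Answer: $- \frac{368509}{14} \approx -26322.0$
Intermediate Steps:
$C{\left(W \right)} = - 10 W$ ($C{\left(W \right)} = - 2 W 5 = - 10 W$)
$j = \frac{1}{14}$ ($j = \frac{1}{\left(-10\right) \left(-2\right) - 6} = \frac{1}{20 - 6} = \frac{1}{14} \approx 0.071429$)
$Y{\left(o,f \right)} = -1$ ($Y{\left(o,f \right)} = 4 - 5 = -1$)
$B{\left(w \right)} = \frac{83}{14}$ ($B{\left(w \right)} = 7 - \left(\frac{1}{14} - -1\right) = 7 - \left(\frac{1}{14} + 1\right) = 7 - \frac{15}{14} = \frac{83}{14}$)
$-26328 + B{\left(-23 \right)} = -26328 + \frac{83}{14} = - \frac{368509}{14}$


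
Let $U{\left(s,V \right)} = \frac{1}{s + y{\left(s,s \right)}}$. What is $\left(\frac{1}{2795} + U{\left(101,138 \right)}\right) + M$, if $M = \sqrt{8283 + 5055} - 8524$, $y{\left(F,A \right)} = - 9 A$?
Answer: $- \frac{19250262627}{2258360} + 3 \sqrt{1482} \approx -8408.5$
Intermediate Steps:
$U{\left(s,V \right)} = - \frac{1}{8 s}$ ($U{\left(s,V \right)} = \frac{1}{s - 9 s} = \frac{1}{\left(-8\right) s} = - \frac{1}{8 s}$)
$M = -8524 + 3 \sqrt{1482}$ ($M = \sqrt{13338} - 8524 = 3 \sqrt{1482} - 8524 = -8524 + 3 \sqrt{1482} \approx -8408.5$)
$\left(\frac{1}{2795} + U{\left(101,138 \right)}\right) + M = \left(\frac{1}{2795} - \frac{1}{8 \cdot 101}\right) - \left(8524 - 3 \sqrt{1482}\right) = \left(\frac{1}{2795} - \frac{1}{808}\right) - \left(8524 - 3 \sqrt{1482}\right) = - \frac{1987}{2258360} - \left(8524 - 3 \sqrt{1482}\right) = - \frac{19250262627}{2258360} + 3 \sqrt{1482}$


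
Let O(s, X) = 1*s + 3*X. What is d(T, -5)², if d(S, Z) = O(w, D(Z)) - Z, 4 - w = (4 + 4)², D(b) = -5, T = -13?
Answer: 4900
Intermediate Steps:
w = -60 (w = 4 - (4 + 4)² = 4 - 1*8² = 4 - 1*64 = 4 - 64 = -60)
O(s, X) = s + 3*X
d(S, Z) = -75 - Z (d(S, Z) = (-60 + 3*(-5)) - Z = (-60 - 15) - Z = -75 - Z)
d(T, -5)² = (-75 - 1*(-5))² = (-75 + 5)² = (-70)² = 4900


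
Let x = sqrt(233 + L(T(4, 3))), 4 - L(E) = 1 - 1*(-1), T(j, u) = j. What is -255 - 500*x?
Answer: -255 - 500*sqrt(235) ≈ -7919.9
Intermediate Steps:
L(E) = 2 (L(E) = 4 - (1 - 1*(-1)) = 4 - (1 + 1) = 4 - 1*2 = 4 - 2 = 2)
x = sqrt(235) (x = sqrt(233 + 2) = sqrt(235) ≈ 15.330)
-255 - 500*x = -255 - 500*sqrt(235)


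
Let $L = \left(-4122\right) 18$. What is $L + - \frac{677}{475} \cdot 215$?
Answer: $- \frac{7077731}{95} \approx -74502.0$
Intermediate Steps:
$L = -74196$
$L + - \frac{677}{475} \cdot 215 = -74196 + - \frac{677}{475} \cdot 215 = -74196 + \left(-677\right) \frac{1}{475} \cdot 215 = -74196 - \frac{29111}{95} = - \frac{7077731}{95}$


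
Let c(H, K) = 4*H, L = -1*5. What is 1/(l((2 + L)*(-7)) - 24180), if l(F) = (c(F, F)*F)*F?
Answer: 1/12864 ≈ 7.7736e-5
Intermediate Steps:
L = -5
l(F) = 4*F³ (l(F) = ((4*F)*F)*F = (4*F²)*F = 4*F³)
1/(l((2 + L)*(-7)) - 24180) = 1/(4*((2 - 5)*(-7))³ - 24180) = 1/(4*(-3*(-7))³ - 24180) = 1/(4*21³ - 24180) = 1/(4*9261 - 24180) = 1/(37044 - 24180) = 1/12864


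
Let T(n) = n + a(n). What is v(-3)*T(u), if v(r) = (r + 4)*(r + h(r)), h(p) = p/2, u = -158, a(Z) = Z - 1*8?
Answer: 1458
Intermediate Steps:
a(Z) = -8 + Z (a(Z) = Z - 8 = -8 + Z)
h(p) = p/2 (h(p) = p*(1/2) = p/2)
T(n) = -8 + 2*n (T(n) = n + (-8 + n) = -8 + 2*n)
v(r) = 3*r*(4 + r)/2 (v(r) = (r + 4)*(r + r/2) = (4 + r)*(3*r/2) = 3*r*(4 + r)/2)
v(-3)*T(u) = ((3/2)*(-3)*(4 - 3))*(-8 + 2*(-158)) = ((3/2)*(-3)*1)*(-8 - 316) = -9/2*(-324) = 1458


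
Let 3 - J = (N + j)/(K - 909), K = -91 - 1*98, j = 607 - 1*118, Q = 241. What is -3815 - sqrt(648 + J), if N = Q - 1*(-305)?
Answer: -3815 - sqrt(9703514)/122 ≈ -3840.5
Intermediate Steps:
j = 489 (j = 607 - 118 = 489)
N = 546 (N = 241 - 1*(-305) = 241 + 305 = 546)
K = -189 (K = -91 - 98 = -189)
J = 481/122 (J = 3 - (546 + 489)/(-189 - 909) = 3 - 1035/(-1098) = 3 - 1035*(-1)/1098 = 3 - 1*(-115/122) = 3 + 115/122 = 481/122 ≈ 3.9426)
-3815 - sqrt(648 + J) = -3815 - sqrt(648 + 481/122) = -3815 - sqrt(79537/122) = -3815 - sqrt(9703514)/122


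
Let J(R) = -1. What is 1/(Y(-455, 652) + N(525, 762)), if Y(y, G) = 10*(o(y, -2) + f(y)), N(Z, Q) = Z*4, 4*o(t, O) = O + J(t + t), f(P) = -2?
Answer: 2/4145 ≈ 0.00048251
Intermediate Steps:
o(t, O) = -1/4 + O/4 (o(t, O) = (O - 1)/4 = (-1 + O)/4 = -1/4 + O/4)
N(Z, Q) = 4*Z
Y(y, G) = -55/2 (Y(y, G) = 10*((-1/4 + (1/4)*(-2)) - 2) = 10*((-1/4 - 1/2) - 2) = 10*(-3/4 - 2) = 10*(-11/4) = -55/2)
1/(Y(-455, 652) + N(525, 762)) = 1/(-55/2 + 4*525) = 1/(-55/2 + 2100) = 1/(4145/2) = 2/4145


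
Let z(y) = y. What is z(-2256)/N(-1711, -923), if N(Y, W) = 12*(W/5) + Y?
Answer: 11280/19631 ≈ 0.57460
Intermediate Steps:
N(Y, W) = Y + 12*W/5 (N(Y, W) = 12*(W*(⅕)) + Y = 12*(W/5) + Y = 12*W/5 + Y = Y + 12*W/5)
z(-2256)/N(-1711, -923) = -2256/(-1711 + (12/5)*(-923)) = -2256/(-1711 - 11076/5) = -2256/(-19631/5) = -2256*(-5/19631) = 11280/19631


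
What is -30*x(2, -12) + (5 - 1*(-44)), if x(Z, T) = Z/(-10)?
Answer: 55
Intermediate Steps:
x(Z, T) = -Z/10 (x(Z, T) = Z*(-1/10) = -Z/10)
-30*x(2, -12) + (5 - 1*(-44)) = -(-3)*2 + (5 - 1*(-44)) = -30*(-1/5) + (5 + 44) = 6 + 49 = 55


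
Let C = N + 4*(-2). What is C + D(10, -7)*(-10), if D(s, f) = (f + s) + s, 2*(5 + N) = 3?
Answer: -283/2 ≈ -141.50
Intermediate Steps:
N = -7/2 (N = -5 + (1/2)*3 = -5 + 3/2 = -7/2 ≈ -3.5000)
C = -23/2 (C = -7/2 + 4*(-2) = -7/2 - 8 = -23/2 ≈ -11.500)
D(s, f) = f + 2*s
C + D(10, -7)*(-10) = -23/2 + (-7 + 2*10)*(-10) = -23/2 + (-7 + 20)*(-10) = -23/2 + 13*(-10) = -23/2 - 130 = -283/2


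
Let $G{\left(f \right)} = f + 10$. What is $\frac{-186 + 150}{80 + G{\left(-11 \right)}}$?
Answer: $- \frac{36}{79} \approx -0.4557$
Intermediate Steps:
$G{\left(f \right)} = 10 + f$
$\frac{-186 + 150}{80 + G{\left(-11 \right)}} = \frac{-186 + 150}{80 + \left(10 - 11\right)} = - \frac{36}{80 - 1} = - \frac{36}{79}$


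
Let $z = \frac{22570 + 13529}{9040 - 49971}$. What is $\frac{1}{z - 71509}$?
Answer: $- \frac{40931}{2926970978} \approx -1.3984 \cdot 10^{-5}$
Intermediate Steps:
$z = - \frac{36099}{40931}$ ($z = \frac{36099}{-40931} = 36099 \left(- \frac{1}{40931}\right) = - \frac{36099}{40931} \approx -0.88195$)
$\frac{1}{z - 71509} = \frac{1}{- \frac{36099}{40931} - 71509} = \frac{1}{- \frac{2926970978}{40931}} = - \frac{40931}{2926970978}$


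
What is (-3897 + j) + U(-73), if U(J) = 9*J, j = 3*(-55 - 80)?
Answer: -4959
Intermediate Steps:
j = -405 (j = 3*(-135) = -405)
(-3897 + j) + U(-73) = (-3897 - 405) + 9*(-73) = -4302 - 657 = -4959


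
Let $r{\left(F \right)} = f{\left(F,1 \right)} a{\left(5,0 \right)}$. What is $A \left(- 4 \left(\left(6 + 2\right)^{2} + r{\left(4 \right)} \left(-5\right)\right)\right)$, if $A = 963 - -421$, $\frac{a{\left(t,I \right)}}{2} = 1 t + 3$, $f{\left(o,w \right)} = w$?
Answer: $88576$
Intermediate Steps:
$a{\left(t,I \right)} = 6 + 2 t$ ($a{\left(t,I \right)} = 2 \left(1 t + 3\right) = 2 \left(t + 3\right) = 2 \left(3 + t\right) = 6 + 2 t$)
$r{\left(F \right)} = 16$ ($r{\left(F \right)} = 1 \left(6 + 2 \cdot 5\right) = 1 \left(6 + 10\right) = 1 \cdot 16 = 16$)
$A = 1384$ ($A = 963 + 421 = 1384$)
$A \left(- 4 \left(\left(6 + 2\right)^{2} + r{\left(4 \right)} \left(-5\right)\right)\right) = 1384 \left(- 4 \left(\left(6 + 2\right)^{2} + 16 \left(-5\right)\right)\right) = 1384 \left(- 4 \left(8^{2} - 80\right)\right) = 1384 \left(- 4 \left(64 - 80\right)\right) = 1384 \left(\left(-4\right) \left(-16\right)\right) = 1384 \cdot 64 = 88576$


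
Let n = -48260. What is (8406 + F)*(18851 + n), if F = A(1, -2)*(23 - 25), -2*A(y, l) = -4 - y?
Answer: -247065009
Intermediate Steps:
A(y, l) = 2 + y/2 (A(y, l) = -(-4 - y)/2 = 2 + y/2)
F = -5 (F = (2 + (1/2)*1)*(23 - 25) = (2 + 1/2)*(-2) = (5/2)*(-2) = -5)
(8406 + F)*(18851 + n) = (8406 - 5)*(18851 - 48260) = 8401*(-29409) = -247065009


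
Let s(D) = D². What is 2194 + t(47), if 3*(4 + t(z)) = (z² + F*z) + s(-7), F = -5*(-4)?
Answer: 3256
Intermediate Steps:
F = 20
t(z) = 37/3 + z²/3 + 20*z/3 (t(z) = -4 + ((z² + 20*z) + (-7)²)/3 = -4 + ((z² + 20*z) + 49)/3 = -4 + (49 + z² + 20*z)/3 = -4 + (49/3 + z²/3 + 20*z/3) = 37/3 + z²/3 + 20*z/3)
2194 + t(47) = 2194 + (37/3 + (⅓)*47² + (20/3)*47) = 2194 + (37/3 + (⅓)*2209 + 940/3) = 2194 + (37/3 + 2209/3 + 940/3) = 2194 + 1062 = 3256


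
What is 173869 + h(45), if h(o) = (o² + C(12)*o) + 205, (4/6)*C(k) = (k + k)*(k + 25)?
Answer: 236039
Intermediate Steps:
C(k) = 3*k*(25 + k) (C(k) = 3*((k + k)*(k + 25))/2 = 3*((2*k)*(25 + k))/2 = 3*(2*k*(25 + k))/2 = 3*k*(25 + k))
h(o) = 205 + o² + 1332*o (h(o) = (o² + (3*12*(25 + 12))*o) + 205 = (o² + (3*12*37)*o) + 205 = (o² + 1332*o) + 205 = 205 + o² + 1332*o)
173869 + h(45) = 173869 + (205 + 45² + 1332*45) = 173869 + (205 + 2025 + 59940) = 173869 + 62170 = 236039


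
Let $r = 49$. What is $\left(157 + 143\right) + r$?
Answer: $349$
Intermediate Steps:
$\left(157 + 143\right) + r = \left(157 + 143\right) + 49 = 300 + 49 = 349$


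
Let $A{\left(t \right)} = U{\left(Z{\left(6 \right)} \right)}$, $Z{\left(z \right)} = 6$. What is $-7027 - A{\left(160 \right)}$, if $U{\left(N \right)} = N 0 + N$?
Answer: $-7033$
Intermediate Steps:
$U{\left(N \right)} = N$ ($U{\left(N \right)} = 0 + N = N$)
$A{\left(t \right)} = 6$
$-7027 - A{\left(160 \right)} = -7027 - 6 = -7033$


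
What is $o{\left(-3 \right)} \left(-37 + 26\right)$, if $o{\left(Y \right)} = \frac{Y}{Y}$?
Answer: $-11$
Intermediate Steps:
$o{\left(Y \right)} = 1$
$o{\left(-3 \right)} \left(-37 + 26\right) = 1 \left(-37 + 26\right) = 1 \left(-11\right) = -11$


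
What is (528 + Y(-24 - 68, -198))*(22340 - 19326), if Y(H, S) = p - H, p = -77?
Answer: 1636602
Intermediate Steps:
Y(H, S) = -77 - H
(528 + Y(-24 - 68, -198))*(22340 - 19326) = (528 + (-77 - (-24 - 68)))*(22340 - 19326) = (528 + (-77 - 1*(-92)))*3014 = (528 + (-77 + 92))*3014 = (528 + 15)*3014 = 543*3014 = 1636602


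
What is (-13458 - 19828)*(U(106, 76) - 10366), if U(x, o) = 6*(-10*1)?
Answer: 347039836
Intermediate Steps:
U(x, o) = -60 (U(x, o) = 6*(-10) = -60)
(-13458 - 19828)*(U(106, 76) - 10366) = (-13458 - 19828)*(-60 - 10366) = -33286*(-10426) = 347039836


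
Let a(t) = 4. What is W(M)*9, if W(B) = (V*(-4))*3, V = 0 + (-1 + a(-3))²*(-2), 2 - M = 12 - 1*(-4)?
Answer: 1944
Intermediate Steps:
M = -14 (M = 2 - (12 - 1*(-4)) = 2 - (12 + 4) = 2 - 1*16 = 2 - 16 = -14)
V = -18 (V = 0 + (-1 + 4)²*(-2) = 0 + 3²*(-2) = 0 + 9*(-2) = 0 - 18 = -18)
W(B) = 216 (W(B) = -18*(-4)*3 = 72*3 = 216)
W(M)*9 = 216*9 = 1944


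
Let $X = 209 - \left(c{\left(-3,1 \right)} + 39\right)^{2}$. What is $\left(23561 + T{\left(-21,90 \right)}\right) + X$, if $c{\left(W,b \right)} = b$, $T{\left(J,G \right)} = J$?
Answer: $22149$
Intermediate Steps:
$X = -1391$ ($X = 209 - \left(1 + 39\right)^{2} = 209 - 40^{2} = 209 - 1600 = -1391$)
$\left(23561 + T{\left(-21,90 \right)}\right) + X = \left(23561 - 21\right) - 1391 = 23540 - 1391 = 22149$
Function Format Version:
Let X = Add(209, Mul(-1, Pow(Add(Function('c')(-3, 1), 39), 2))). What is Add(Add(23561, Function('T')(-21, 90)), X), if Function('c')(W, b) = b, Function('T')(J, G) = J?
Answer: 22149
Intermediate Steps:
X = -1391 (X = Add(209, Mul(-1, Pow(Add(1, 39), 2))) = Add(209, Mul(-1, Pow(40, 2))) = Add(209, Mul(-1, 1600)) = Add(209, -1600) = -1391)
Add(Add(23561, Function('T')(-21, 90)), X) = Add(Add(23561, -21), -1391) = Add(23540, -1391) = 22149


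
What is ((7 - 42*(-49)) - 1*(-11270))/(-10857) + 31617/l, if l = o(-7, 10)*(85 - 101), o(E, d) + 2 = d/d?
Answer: 16335829/8272 ≈ 1974.8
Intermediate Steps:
o(E, d) = -1 (o(E, d) = -2 + d/d = -2 + 1 = -1)
l = 16 (l = -(85 - 101) = -1*(-16) = 16)
((7 - 42*(-49)) - 1*(-11270))/(-10857) + 31617/l = ((7 - 42*(-49)) - 1*(-11270))/(-10857) + 31617/16 = ((7 + 2058) + 11270)*(-1/10857) + 31617*(1/16) = (2065 + 11270)*(-1/10857) + 31617/16 = 13335*(-1/10857) + 31617/16 = -635/517 + 31617/16 = 16335829/8272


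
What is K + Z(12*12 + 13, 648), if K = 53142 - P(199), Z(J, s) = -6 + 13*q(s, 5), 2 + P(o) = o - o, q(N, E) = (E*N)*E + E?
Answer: 263803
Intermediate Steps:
q(N, E) = E + N*E**2 (q(N, E) = N*E**2 + E = E + N*E**2)
P(o) = -2 (P(o) = -2 + (o - o) = -2 + 0 = -2)
Z(J, s) = 59 + 325*s (Z(J, s) = -6 + 13*(5*(1 + 5*s)) = -6 + 13*(5 + 25*s) = -6 + (65 + 325*s) = 59 + 325*s)
K = 53144 (K = 53142 - 1*(-2) = 53142 + 2 = 53144)
K + Z(12*12 + 13, 648) = 53144 + (59 + 325*648) = 53144 + (59 + 210600) = 53144 + 210659 = 263803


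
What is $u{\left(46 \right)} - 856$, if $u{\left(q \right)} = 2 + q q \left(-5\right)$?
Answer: $-11434$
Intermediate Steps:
$u{\left(q \right)} = 2 - 5 q^{2}$ ($u{\left(q \right)} = 2 + q \left(- 5 q\right) = 2 - 5 q^{2}$)
$u{\left(46 \right)} - 856 = \left(2 - 5 \cdot 46^{2}\right) - 856 = \left(2 - 10580\right) - 856 = -10578 - 856 = -11434$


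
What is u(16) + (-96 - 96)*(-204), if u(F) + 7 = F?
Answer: 39177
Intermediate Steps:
u(F) = -7 + F
u(16) + (-96 - 96)*(-204) = (-7 + 16) + (-96 - 96)*(-204) = 9 - 192*(-204) = 9 + 39168 = 39177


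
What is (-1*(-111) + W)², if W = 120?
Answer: 53361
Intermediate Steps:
(-1*(-111) + W)² = (-1*(-111) + 120)² = (111 + 120)² = 231² = 53361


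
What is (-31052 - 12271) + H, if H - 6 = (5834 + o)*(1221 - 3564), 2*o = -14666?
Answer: 3468840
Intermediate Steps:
o = -7333 (o = (½)*(-14666) = -7333)
H = 3512163 (H = 6 + (5834 - 7333)*(1221 - 3564) = 6 - 1499*(-2343) = 6 + 3512157 = 3512163)
(-31052 - 12271) + H = (-31052 - 12271) + 3512163 = -43323 + 3512163 = 3468840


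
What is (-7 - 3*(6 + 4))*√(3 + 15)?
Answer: -111*√2 ≈ -156.98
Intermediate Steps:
(-7 - 3*(6 + 4))*√(3 + 15) = (-7 - 3*10)*√18 = (-7 - 30)*(3*√2) = -111*√2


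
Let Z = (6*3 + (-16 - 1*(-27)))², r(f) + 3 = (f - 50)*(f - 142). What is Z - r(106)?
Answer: 2860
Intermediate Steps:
r(f) = -3 + (-142 + f)*(-50 + f) (r(f) = -3 + (f - 50)*(f - 142) = -3 + (-50 + f)*(-142 + f) = -3 + (-142 + f)*(-50 + f))
Z = 841 (Z = (18 + (-16 + 27))² = (18 + 11)² = 29² = 841)
Z - r(106) = 841 - (7097 + 106² - 192*106) = 841 - (7097 + 11236 - 20352) = 841 - 1*(-2019) = 841 + 2019 = 2860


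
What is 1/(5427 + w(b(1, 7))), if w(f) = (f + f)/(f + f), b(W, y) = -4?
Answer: 1/5428 ≈ 0.00018423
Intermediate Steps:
w(f) = 1 (w(f) = (2*f)/((2*f)) = (2*f)*(1/(2*f)) = 1)
1/(5427 + w(b(1, 7))) = 1/(5427 + 1) = 1/5428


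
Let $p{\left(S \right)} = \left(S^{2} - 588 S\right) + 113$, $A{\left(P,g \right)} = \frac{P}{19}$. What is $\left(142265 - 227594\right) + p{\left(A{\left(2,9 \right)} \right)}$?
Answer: $- \frac{30785316}{361} \approx -85278.0$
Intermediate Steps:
$A{\left(P,g \right)} = \frac{P}{19}$ ($A{\left(P,g \right)} = P \frac{1}{19} = \frac{P}{19}$)
$p{\left(S \right)} = 113 + S^{2} - 588 S$
$\left(142265 - 227594\right) + p{\left(A{\left(2,9 \right)} \right)} = \left(142265 - 227594\right) + \left(113 + \left(\frac{1}{19} \cdot 2\right)^{2} - 588 \cdot \frac{1}{19} \cdot 2\right) = -85329 + \left(113 + \left(\frac{2}{19}\right)^{2} - \frac{1176}{19}\right) = -85329 + \left(113 + \frac{4}{361} - \frac{1176}{19}\right) = -85329 + \frac{18453}{361} = - \frac{30785316}{361}$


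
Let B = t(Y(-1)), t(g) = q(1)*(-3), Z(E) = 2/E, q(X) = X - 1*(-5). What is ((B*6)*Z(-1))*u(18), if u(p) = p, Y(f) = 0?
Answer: 3888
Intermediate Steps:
q(X) = 5 + X (q(X) = X + 5 = 5 + X)
t(g) = -18 (t(g) = (5 + 1)*(-3) = 6*(-3) = -18)
B = -18
((B*6)*Z(-1))*u(18) = ((-18*6)*(2/(-1)))*18 = -216*(-1)*18 = -108*(-2)*18 = 216*18 = 3888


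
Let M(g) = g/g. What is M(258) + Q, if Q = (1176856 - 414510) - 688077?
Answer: 74270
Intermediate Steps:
M(g) = 1
Q = 74269 (Q = 762346 - 688077 = 74269)
M(258) + Q = 1 + 74269 = 74270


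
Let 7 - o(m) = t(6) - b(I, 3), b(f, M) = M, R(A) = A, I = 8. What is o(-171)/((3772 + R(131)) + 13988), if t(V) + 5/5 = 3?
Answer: 8/17891 ≈ 0.00044715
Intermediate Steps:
t(V) = 2 (t(V) = -1 + 3 = 2)
o(m) = 8 (o(m) = 7 - (2 - 1*3) = 7 - (2 - 3) = 7 - 1*(-1) = 7 + 1 = 8)
o(-171)/((3772 + R(131)) + 13988) = 8/((3772 + 131) + 13988) = 8/(3903 + 13988) = 8/17891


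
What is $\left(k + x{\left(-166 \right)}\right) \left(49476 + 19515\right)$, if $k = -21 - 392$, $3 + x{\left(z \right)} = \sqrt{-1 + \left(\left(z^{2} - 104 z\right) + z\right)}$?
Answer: $-28700256 + 68991 \sqrt{44653} \approx -1.4122 \cdot 10^{7}$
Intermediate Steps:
$x{\left(z \right)} = -3 + \sqrt{-1 + z^{2} - 103 z}$ ($x{\left(z \right)} = -3 + \sqrt{-1 + \left(\left(z^{2} - 104 z\right) + z\right)} = -3 + \sqrt{-1 + \left(z^{2} - 103 z\right)} = -3 + \sqrt{-1 + z^{2} - 103 z}$)
$k = -413$ ($k = -21 - 392 = -413$)
$\left(k + x{\left(-166 \right)}\right) \left(49476 + 19515\right) = \left(-413 - \left(3 - \sqrt{-1 + \left(-166\right)^{2} - -17098}\right)\right) \left(49476 + 19515\right) = \left(-413 - \left(3 - \sqrt{-1 + 27556 + 17098}\right)\right) 68991 = \left(-413 - \left(3 - \sqrt{44653}\right)\right) 68991 = \left(-416 + \sqrt{44653}\right) 68991 = -28700256 + 68991 \sqrt{44653}$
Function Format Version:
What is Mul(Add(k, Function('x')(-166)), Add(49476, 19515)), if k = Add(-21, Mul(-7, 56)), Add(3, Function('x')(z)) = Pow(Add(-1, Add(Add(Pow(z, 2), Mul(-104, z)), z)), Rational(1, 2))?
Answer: Add(-28700256, Mul(68991, Pow(44653, Rational(1, 2)))) ≈ -1.4122e+7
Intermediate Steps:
Function('x')(z) = Add(-3, Pow(Add(-1, Pow(z, 2), Mul(-103, z)), Rational(1, 2))) (Function('x')(z) = Add(-3, Pow(Add(-1, Add(Add(Pow(z, 2), Mul(-104, z)), z)), Rational(1, 2))) = Add(-3, Pow(Add(-1, Add(Pow(z, 2), Mul(-103, z))), Rational(1, 2))) = Add(-3, Pow(Add(-1, Pow(z, 2), Mul(-103, z)), Rational(1, 2))))
k = -413 (k = Add(-21, -392) = -413)
Mul(Add(k, Function('x')(-166)), Add(49476, 19515)) = Mul(Add(-413, Add(-3, Pow(Add(-1, Pow(-166, 2), Mul(-103, -166)), Rational(1, 2)))), Add(49476, 19515)) = Mul(Add(-413, Add(-3, Pow(Add(-1, 27556, 17098), Rational(1, 2)))), 68991) = Mul(Add(-413, Add(-3, Pow(44653, Rational(1, 2)))), 68991) = Mul(Add(-416, Pow(44653, Rational(1, 2))), 68991) = Add(-28700256, Mul(68991, Pow(44653, Rational(1, 2))))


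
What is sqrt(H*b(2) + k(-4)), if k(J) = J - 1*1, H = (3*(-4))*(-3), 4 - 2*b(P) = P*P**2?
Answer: I*sqrt(77) ≈ 8.775*I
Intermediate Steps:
b(P) = 2 - P**3/2 (b(P) = 2 - P*P**2/2 = 2 - P**3/2)
H = 36 (H = -12*(-3) = 36)
k(J) = -1 + J (k(J) = J - 1 = -1 + J)
sqrt(H*b(2) + k(-4)) = sqrt(36*(2 - 1/2*2**3) + (-1 - 4)) = sqrt(36*(2 - 1/2*8) - 5) = sqrt(36*(2 - 4) - 5) = sqrt(36*(-2) - 5) = sqrt(-72 - 5) = sqrt(-77) = I*sqrt(77)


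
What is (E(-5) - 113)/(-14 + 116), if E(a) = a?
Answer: -59/51 ≈ -1.1569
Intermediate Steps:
(E(-5) - 113)/(-14 + 116) = (-5 - 113)/(-14 + 116) = -118/102 = (1/102)*(-118) = -59/51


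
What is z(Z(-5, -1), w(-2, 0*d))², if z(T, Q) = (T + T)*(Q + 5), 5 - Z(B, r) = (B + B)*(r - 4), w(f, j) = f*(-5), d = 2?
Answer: 1822500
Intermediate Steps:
w(f, j) = -5*f
Z(B, r) = 5 - 2*B*(-4 + r) (Z(B, r) = 5 - (B + B)*(r - 4) = 5 - 2*B*(-4 + r))
z(T, Q) = 2*T*(5 + Q) (z(T, Q) = (2*T)*(5 + Q) = 2*T*(5 + Q))
z(Z(-5, -1), w(-2, 0*d))² = (2*(5 + 8*(-5) - 2*(-5)*(-1))*(5 - 5*(-2)))² = (2*(5 - 40 - 10)*(5 + 10))² = (2*(-45)*15)² = (-1350)² = 1822500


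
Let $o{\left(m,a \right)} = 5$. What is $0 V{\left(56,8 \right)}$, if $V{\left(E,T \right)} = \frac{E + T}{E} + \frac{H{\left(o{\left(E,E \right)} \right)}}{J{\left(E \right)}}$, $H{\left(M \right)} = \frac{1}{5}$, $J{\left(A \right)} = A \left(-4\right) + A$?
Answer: $0$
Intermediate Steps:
$J{\left(A \right)} = - 3 A$ ($J{\left(A \right)} = - 4 A + A = - 3 A$)
$H{\left(M \right)} = \frac{1}{5}$
$V{\left(E,T \right)} = - \frac{1}{15 E} + \frac{E + T}{E}$ ($V{\left(E,T \right)} = \frac{E + T}{E} + \frac{1}{5 \left(- 3 E\right)} = \frac{E + T}{E} + \frac{\left(- \frac{1}{3}\right) \frac{1}{E}}{5} = \frac{E + T}{E} - \frac{1}{15 E} = - \frac{1}{15 E} + \frac{E + T}{E}$)
$0 V{\left(56,8 \right)} = 0 \frac{- \frac{1}{15} + 56 + 8}{56} = 0 \cdot \frac{1}{56} \cdot \frac{959}{15} = 0 \cdot \frac{137}{120} = 0$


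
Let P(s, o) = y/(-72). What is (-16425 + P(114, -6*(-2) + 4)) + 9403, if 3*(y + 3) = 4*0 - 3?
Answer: -126395/18 ≈ -7021.9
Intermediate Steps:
y = -4 (y = -3 + (4*0 - 3)/3 = -3 + (0 - 3)/3 = -3 + (⅓)*(-3) = -3 - 1 = -4)
P(s, o) = 1/18 (P(s, o) = -4/(-72) = -4*(-1/72) = 1/18)
(-16425 + P(114, -6*(-2) + 4)) + 9403 = (-16425 + 1/18) + 9403 = -295649/18 + 9403 = -126395/18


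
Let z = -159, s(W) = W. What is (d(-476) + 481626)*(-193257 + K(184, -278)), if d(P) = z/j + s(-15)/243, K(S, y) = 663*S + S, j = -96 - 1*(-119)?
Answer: -63777871079764/1863 ≈ -3.4234e+10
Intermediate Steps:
j = 23 (j = -96 + 119 = 23)
K(S, y) = 664*S
d(P) = -12994/1863 (d(P) = -159/23 - 15/243 = -159*1/23 - 15*1/243 = -159/23 - 5/81 = -12994/1863)
(d(-476) + 481626)*(-193257 + K(184, -278)) = (-12994/1863 + 481626)*(-193257 + 664*184) = 897256244*(-193257 + 122176)/1863 = (897256244/1863)*(-71081) = -63777871079764/1863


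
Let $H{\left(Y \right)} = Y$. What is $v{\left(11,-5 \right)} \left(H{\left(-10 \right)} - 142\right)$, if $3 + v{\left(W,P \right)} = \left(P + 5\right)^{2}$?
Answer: $456$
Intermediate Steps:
$v{\left(W,P \right)} = -3 + \left(5 + P\right)^{2}$ ($v{\left(W,P \right)} = -3 + \left(P + 5\right)^{2} = -3 + \left(5 + P\right)^{2}$)
$v{\left(11,-5 \right)} \left(H{\left(-10 \right)} - 142\right) = \left(-3 + \left(5 - 5\right)^{2}\right) \left(-10 - 142\right) = \left(-3 + 0^{2}\right) \left(-152\right) = \left(-3 + 0\right) \left(-152\right) = \left(-3\right) \left(-152\right) = 456$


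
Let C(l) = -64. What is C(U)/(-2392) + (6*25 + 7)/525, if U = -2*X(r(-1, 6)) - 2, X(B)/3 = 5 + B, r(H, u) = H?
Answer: 51143/156975 ≈ 0.32580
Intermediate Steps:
X(B) = 15 + 3*B (X(B) = 3*(5 + B) = 15 + 3*B)
U = -26 (U = -2*(15 + 3*(-1)) - 2 = -2*(15 - 3) - 2 = -2*12 - 2 = -24 - 2 = -26)
C(U)/(-2392) + (6*25 + 7)/525 = -64/(-2392) + (6*25 + 7)/525 = -64*(-1/2392) + (150 + 7)*(1/525) = 8/299 + 157*(1/525) = 8/299 + 157/525 = 51143/156975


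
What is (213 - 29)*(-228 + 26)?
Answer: -37168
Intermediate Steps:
(213 - 29)*(-228 + 26) = 184*(-202) = -37168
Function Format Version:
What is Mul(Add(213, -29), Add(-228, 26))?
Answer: -37168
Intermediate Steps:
Mul(Add(213, -29), Add(-228, 26)) = Mul(184, -202) = -37168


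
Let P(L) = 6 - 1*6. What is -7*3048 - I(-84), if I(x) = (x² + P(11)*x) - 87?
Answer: -28305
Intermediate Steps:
P(L) = 0 (P(L) = 6 - 6 = 0)
I(x) = -87 + x² (I(x) = (x² + 0*x) - 87 = (x² + 0) - 87 = x² - 87 = -87 + x²)
-7*3048 - I(-84) = -7*3048 - (-87 + (-84)²) = -21336 - (-87 + 7056) = -21336 - 1*6969 = -21336 - 6969 = -28305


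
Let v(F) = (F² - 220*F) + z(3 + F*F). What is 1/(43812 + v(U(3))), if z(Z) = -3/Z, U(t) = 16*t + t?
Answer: 868/30547523 ≈ 2.8415e-5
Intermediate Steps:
U(t) = 17*t
v(F) = F² - 220*F - 3/(3 + F²) (v(F) = (F² - 220*F) - 3/(3 + F*F) = (F² - 220*F) - 3/(3 + F²) = F² - 220*F - 3/(3 + F²))
1/(43812 + v(U(3))) = 1/(43812 + (-3 + (17*3)*(-220 + 17*3)*(3 + (17*3)²))/(3 + (17*3)²)) = 1/(43812 + (-3 + 51*(-220 + 51)*(3 + 51²))/(3 + 51²)) = 1/(43812 + (-3 + 51*(-169)*(3 + 2601))/(3 + 2601)) = 1/(43812 + (-3 + 51*(-169)*2604)/2604) = 1/(43812 + (-3 - 22443876)/2604) = 1/(43812 + (1/2604)*(-22443879)) = 1/(43812 - 7481293/868) = 1/(30547523/868) = 868/30547523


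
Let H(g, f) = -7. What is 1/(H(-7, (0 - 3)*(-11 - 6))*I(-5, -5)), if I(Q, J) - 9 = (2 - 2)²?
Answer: -1/63 ≈ -0.015873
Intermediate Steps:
I(Q, J) = 9 (I(Q, J) = 9 + (2 - 2)² = 9 + 0² = 9 + 0 = 9)
1/(H(-7, (0 - 3)*(-11 - 6))*I(-5, -5)) = 1/(-7*9) = 1/(-63) = -1/63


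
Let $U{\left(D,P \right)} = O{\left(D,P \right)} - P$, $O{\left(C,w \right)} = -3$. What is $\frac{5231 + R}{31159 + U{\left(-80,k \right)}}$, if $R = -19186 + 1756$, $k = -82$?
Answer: $- \frac{12199}{31238} \approx -0.39052$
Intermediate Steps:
$R = -17430$
$U{\left(D,P \right)} = -3 - P$
$\frac{5231 + R}{31159 + U{\left(-80,k \right)}} = \frac{5231 - 17430}{31159 - -79} = - \frac{12199}{31159 + \left(-3 + 82\right)} = - \frac{12199}{31159 + 79} = - \frac{12199}{31238}$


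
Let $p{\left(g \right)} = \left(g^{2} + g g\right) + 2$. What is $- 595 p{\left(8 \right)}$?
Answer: $-77350$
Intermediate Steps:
$p{\left(g \right)} = 2 + 2 g^{2}$ ($p{\left(g \right)} = \left(g^{2} + g^{2}\right) + 2 = 2 g^{2} + 2 = 2 + 2 g^{2}$)
$- 595 p{\left(8 \right)} = - 595 \left(2 + 2 \cdot 8^{2}\right) = - 595 \left(2 + 2 \cdot 64\right) = - 595 \left(2 + 128\right) = \left(-595\right) 130 = -77350$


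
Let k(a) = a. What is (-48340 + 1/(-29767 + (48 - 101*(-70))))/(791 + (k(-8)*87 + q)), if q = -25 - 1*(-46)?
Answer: -1094852661/2627284 ≈ -416.72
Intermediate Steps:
q = 21 (q = -25 + 46 = 21)
(-48340 + 1/(-29767 + (48 - 101*(-70))))/(791 + (k(-8)*87 + q)) = (-48340 + 1/(-29767 + (48 - 101*(-70))))/(791 + (-8*87 + 21)) = (-48340 + 1/(-29767 + (48 + 7070)))/(791 + (-696 + 21)) = (-48340 + 1/(-29767 + 7118))/(791 - 675) = (-48340 + 1/(-22649))/116 = (-48340 - 1/22649)*(1/116) = -1094852661/22649*1/116 = -1094852661/2627284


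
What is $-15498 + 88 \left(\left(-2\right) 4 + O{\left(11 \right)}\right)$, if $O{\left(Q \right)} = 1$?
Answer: $-16114$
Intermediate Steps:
$-15498 + 88 \left(\left(-2\right) 4 + O{\left(11 \right)}\right) = -15498 + 88 \left(\left(-2\right) 4 + 1\right) = -15498 + 88 \left(-8 + 1\right) = -15498 + 88 \left(-7\right) = -15498 - 616 = -16114$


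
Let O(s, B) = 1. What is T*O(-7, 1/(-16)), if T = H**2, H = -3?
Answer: 9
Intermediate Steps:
T = 9 (T = (-3)**2 = 9)
T*O(-7, 1/(-16)) = 9*1 = 9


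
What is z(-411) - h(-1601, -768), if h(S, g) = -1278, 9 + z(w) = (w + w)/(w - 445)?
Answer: 543543/428 ≈ 1270.0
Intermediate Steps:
z(w) = -9 + 2*w/(-445 + w) (z(w) = -9 + (w + w)/(w - 445) = -9 + (2*w)/(-445 + w) = -9 + 2*w/(-445 + w))
z(-411) - h(-1601, -768) = (4005 - 7*(-411))/(-445 - 411) - 1*(-1278) = (4005 + 2877)/(-856) + 1278 = -1/856*6882 + 1278 = -3441/428 + 1278 = 543543/428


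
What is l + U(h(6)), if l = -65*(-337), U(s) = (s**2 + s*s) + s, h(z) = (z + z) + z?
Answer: 22571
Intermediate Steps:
h(z) = 3*z (h(z) = 2*z + z = 3*z)
U(s) = s + 2*s**2 (U(s) = (s**2 + s**2) + s = 2*s**2 + s = s + 2*s**2)
l = 21905
l + U(h(6)) = 21905 + (3*6)*(1 + 2*(3*6)) = 21905 + 18*(1 + 2*18) = 21905 + 18*(1 + 36) = 21905 + 18*37 = 21905 + 666 = 22571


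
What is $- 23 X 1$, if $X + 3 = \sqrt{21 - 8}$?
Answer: $69 - 23 \sqrt{13} \approx -13.928$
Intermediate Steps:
$X = -3 + \sqrt{13}$ ($X = -3 + \sqrt{21 - 8} = -3 + \sqrt{13} \approx 0.60555$)
$- 23 X 1 = - 23 \left(-3 + \sqrt{13}\right) 1 = \left(69 - 23 \sqrt{13}\right) 1 = 69 - 23 \sqrt{13}$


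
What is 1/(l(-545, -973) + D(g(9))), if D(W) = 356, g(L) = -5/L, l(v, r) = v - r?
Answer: 1/784 ≈ 0.0012755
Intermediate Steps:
1/(l(-545, -973) + D(g(9))) = 1/((-545 - 1*(-973)) + 356) = 1/((-545 + 973) + 356) = 1/(428 + 356) = 1/784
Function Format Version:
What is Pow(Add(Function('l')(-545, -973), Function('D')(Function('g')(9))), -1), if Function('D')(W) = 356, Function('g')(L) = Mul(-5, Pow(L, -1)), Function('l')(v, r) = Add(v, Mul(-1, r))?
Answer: Rational(1, 784) ≈ 0.0012755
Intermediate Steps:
Pow(Add(Function('l')(-545, -973), Function('D')(Function('g')(9))), -1) = Pow(Add(Add(-545, Mul(-1, -973)), 356), -1) = Pow(Add(Add(-545, 973), 356), -1) = Pow(Add(428, 356), -1) = Pow(784, -1) = Rational(1, 784)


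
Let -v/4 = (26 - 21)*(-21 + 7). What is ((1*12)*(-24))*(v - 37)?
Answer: -69984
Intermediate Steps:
v = 280 (v = -4*(26 - 21)*(-21 + 7) = -20*(-14) = -4*(-70) = 280)
((1*12)*(-24))*(v - 37) = ((1*12)*(-24))*(280 - 37) = (12*(-24))*243 = -288*243 = -69984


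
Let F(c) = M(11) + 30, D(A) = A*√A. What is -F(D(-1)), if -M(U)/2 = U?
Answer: -8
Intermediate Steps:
D(A) = A^(3/2)
M(U) = -2*U
F(c) = 8 (F(c) = -2*11 + 30 = -22 + 30 = 8)
-F(D(-1)) = -1*8 = -8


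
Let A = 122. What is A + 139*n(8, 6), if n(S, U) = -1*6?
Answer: -712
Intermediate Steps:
n(S, U) = -6
A + 139*n(8, 6) = 122 + 139*(-6) = 122 - 834 = -712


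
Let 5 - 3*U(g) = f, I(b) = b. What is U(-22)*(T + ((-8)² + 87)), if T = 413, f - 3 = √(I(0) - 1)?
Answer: 376 - 188*I ≈ 376.0 - 188.0*I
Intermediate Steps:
f = 3 + I (f = 3 + √(0 - 1) = 3 + √(-1) = 3 + I ≈ 3.0 + 1.0*I)
U(g) = ⅔ - I/3 (U(g) = 5/3 - (3 + I)/3 = 5/3 + (-1 - I/3) = ⅔ - I/3)
U(-22)*(T + ((-8)² + 87)) = (⅔ - I/3)*(413 + ((-8)² + 87)) = (⅔ - I/3)*(413 + (64 + 87)) = (⅔ - I/3)*(413 + 151) = (⅔ - I/3)*564 = 376 - 188*I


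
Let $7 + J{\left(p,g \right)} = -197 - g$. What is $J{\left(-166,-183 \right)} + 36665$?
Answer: $36644$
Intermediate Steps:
$J{\left(p,g \right)} = -204 - g$ ($J{\left(p,g \right)} = -7 - \left(197 + g\right) = -204 - g$)
$J{\left(-166,-183 \right)} + 36665 = \left(-204 - -183\right) + 36665 = \left(-204 + 183\right) + 36665 = -21 + 36665 = 36644$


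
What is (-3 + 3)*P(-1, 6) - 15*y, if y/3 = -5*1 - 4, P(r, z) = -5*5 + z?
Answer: 405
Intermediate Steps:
P(r, z) = -25 + z
y = -27 (y = 3*(-5*1 - 4) = 3*(-5 - 4) = 3*(-9) = -27)
(-3 + 3)*P(-1, 6) - 15*y = (-3 + 3)*(-25 + 6) - 15*(-27) = 0*(-19) + 405 = 0 + 405 = 405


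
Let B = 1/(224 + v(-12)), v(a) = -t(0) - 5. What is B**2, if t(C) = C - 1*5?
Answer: 1/50176 ≈ 1.9930e-5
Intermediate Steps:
t(C) = -5 + C (t(C) = C - 5 = -5 + C)
v(a) = 0 (v(a) = -(-5 + 0) - 5 = -1*(-5) - 5 = 5 - 5 = 0)
B = 1/224 (B = 1/(224 + 0) = 1/224 ≈ 0.0044643)
B**2 = (1/224)**2 = 1/50176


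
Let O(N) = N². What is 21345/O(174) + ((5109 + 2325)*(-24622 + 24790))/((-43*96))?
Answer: -130985929/433956 ≈ -301.84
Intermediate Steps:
21345/O(174) + ((5109 + 2325)*(-24622 + 24790))/((-43*96)) = 21345/(174²) + ((5109 + 2325)*(-24622 + 24790))/((-43*96)) = 21345/30276 + (7434*168)/(-4128) = 21345*(1/30276) + 1248912*(-1/4128) = 7115/10092 - 26019/86 = -130985929/433956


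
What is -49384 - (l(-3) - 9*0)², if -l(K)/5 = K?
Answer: -49609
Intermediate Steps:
l(K) = -5*K
-49384 - (l(-3) - 9*0)² = -49384 - (-5*(-3) - 9*0)² = -49384 - (15 + 0)² = -49384 - 1*15² = -49384 - 1*225 = -49384 - 225 = -49609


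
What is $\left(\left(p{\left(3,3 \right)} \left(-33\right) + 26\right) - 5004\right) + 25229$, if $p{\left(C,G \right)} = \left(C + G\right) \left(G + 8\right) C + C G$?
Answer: $13420$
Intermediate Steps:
$p{\left(C,G \right)} = C G + C \left(8 + G\right) \left(C + G\right)$ ($p{\left(C,G \right)} = \left(C + G\right) \left(8 + G\right) C + C G = \left(8 + G\right) \left(C + G\right) C + C G = C \left(8 + G\right) \left(C + G\right) + C G = C G + C \left(8 + G\right) \left(C + G\right)$)
$\left(\left(p{\left(3,3 \right)} \left(-33\right) + 26\right) - 5004\right) + 25229 = \left(\left(3 \left(3^{2} + 8 \cdot 3 + 9 \cdot 3 + 3 \cdot 3\right) \left(-33\right) + 26\right) - 5004\right) + 25229 = \left(\left(3 \left(9 + 24 + 27 + 9\right) \left(-33\right) + 26\right) - 5004\right) + 25229 = \left(\left(3 \cdot 69 \left(-33\right) + 26\right) - 5004\right) + 25229 = \left(\left(207 \left(-33\right) + 26\right) - 5004\right) + 25229 = \left(\left(-6831 + 26\right) - 5004\right) + 25229 = \left(-6805 - 5004\right) + 25229 = -11809 + 25229 = 13420$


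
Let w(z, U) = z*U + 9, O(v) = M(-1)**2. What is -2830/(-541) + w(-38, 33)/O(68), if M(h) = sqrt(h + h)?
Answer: 679205/1082 ≈ 627.73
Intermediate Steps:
M(h) = sqrt(2)*sqrt(h) (M(h) = sqrt(2*h) = sqrt(2)*sqrt(h))
O(v) = -2 (O(v) = (sqrt(2)*sqrt(-1))**2 = (sqrt(2)*I)**2 = (I*sqrt(2))**2 = -2)
w(z, U) = 9 + U*z (w(z, U) = U*z + 9 = 9 + U*z)
-2830/(-541) + w(-38, 33)/O(68) = -2830/(-541) + (9 + 33*(-38))/(-2) = -2830*(-1/541) + (9 - 1254)*(-1/2) = 2830/541 - 1245*(-1/2) = 2830/541 + 1245/2 = 679205/1082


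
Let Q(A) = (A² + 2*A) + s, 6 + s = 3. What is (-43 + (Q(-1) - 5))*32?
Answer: -1664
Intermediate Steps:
s = -3 (s = -6 + 3 = -3)
Q(A) = -3 + A² + 2*A (Q(A) = (A² + 2*A) - 3 = -3 + A² + 2*A)
(-43 + (Q(-1) - 5))*32 = (-43 + ((-3 + (-1)² + 2*(-1)) - 5))*32 = (-43 + ((-3 + 1 - 2) - 5))*32 = (-43 + (-4 - 5))*32 = (-43 - 9)*32 = -52*32 = -1664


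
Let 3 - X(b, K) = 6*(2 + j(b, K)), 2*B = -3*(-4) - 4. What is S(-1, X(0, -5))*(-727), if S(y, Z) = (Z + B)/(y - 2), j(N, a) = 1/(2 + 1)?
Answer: -5089/3 ≈ -1696.3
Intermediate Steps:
j(N, a) = ⅓ (j(N, a) = 1/3 = ⅓)
B = 4 (B = (-3*(-4) - 4)/2 = (12 - 4)/2 = (½)*8 = 4)
X(b, K) = -11 (X(b, K) = 3 - 6*(2 + ⅓) = 3 - 6*7/3 = 3 - 1*14 = 3 - 14 = -11)
S(y, Z) = (4 + Z)/(-2 + y) (S(y, Z) = (Z + 4)/(y - 2) = (4 + Z)/(-2 + y))
S(-1, X(0, -5))*(-727) = ((4 - 11)/(-2 - 1))*(-727) = (-7/(-3))*(-727) = -⅓*(-7)*(-727) = (7/3)*(-727) = -5089/3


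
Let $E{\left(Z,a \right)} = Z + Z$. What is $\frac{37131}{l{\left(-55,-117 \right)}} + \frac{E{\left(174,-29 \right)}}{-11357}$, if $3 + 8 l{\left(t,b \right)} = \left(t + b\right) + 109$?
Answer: $- \frac{562266184}{124927} \approx -4500.8$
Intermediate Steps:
$E{\left(Z,a \right)} = 2 Z$
$l{\left(t,b \right)} = \frac{53}{4} + \frac{b}{8} + \frac{t}{8}$ ($l{\left(t,b \right)} = - \frac{3}{8} + \frac{\left(t + b\right) + 109}{8} = - \frac{3}{8} + \frac{\left(b + t\right) + 109}{8} = - \frac{3}{8} + \frac{109 + b + t}{8} = - \frac{3}{8} + \left(\frac{109}{8} + \frac{b}{8} + \frac{t}{8}\right) = \frac{53}{4} + \frac{b}{8} + \frac{t}{8}$)
$\frac{37131}{l{\left(-55,-117 \right)}} + \frac{E{\left(174,-29 \right)}}{-11357} = \frac{37131}{\frac{53}{4} + \frac{1}{8} \left(-117\right) + \frac{1}{8} \left(-55\right)} + \frac{2 \cdot 174}{-11357} = \frac{37131}{\frac{53}{4} - \frac{117}{8} - \frac{55}{8}} + 348 \left(- \frac{1}{11357}\right) = \frac{37131}{- \frac{33}{4}} - \frac{348}{11357} = 37131 \left(- \frac{4}{33}\right) - \frac{348}{11357} = - \frac{49508}{11} - \frac{348}{11357} = - \frac{562266184}{124927}$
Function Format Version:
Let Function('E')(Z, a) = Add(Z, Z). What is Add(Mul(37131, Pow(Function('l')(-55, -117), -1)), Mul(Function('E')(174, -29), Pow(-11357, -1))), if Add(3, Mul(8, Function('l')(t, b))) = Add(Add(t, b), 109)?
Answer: Rational(-562266184, 124927) ≈ -4500.8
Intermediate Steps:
Function('E')(Z, a) = Mul(2, Z)
Function('l')(t, b) = Add(Rational(53, 4), Mul(Rational(1, 8), b), Mul(Rational(1, 8), t)) (Function('l')(t, b) = Add(Rational(-3, 8), Mul(Rational(1, 8), Add(Add(t, b), 109))) = Add(Rational(-3, 8), Mul(Rational(1, 8), Add(Add(b, t), 109))) = Add(Rational(-3, 8), Mul(Rational(1, 8), Add(109, b, t))) = Add(Rational(-3, 8), Add(Rational(109, 8), Mul(Rational(1, 8), b), Mul(Rational(1, 8), t))) = Add(Rational(53, 4), Mul(Rational(1, 8), b), Mul(Rational(1, 8), t)))
Add(Mul(37131, Pow(Function('l')(-55, -117), -1)), Mul(Function('E')(174, -29), Pow(-11357, -1))) = Add(Mul(37131, Pow(Add(Rational(53, 4), Mul(Rational(1, 8), -117), Mul(Rational(1, 8), -55)), -1)), Mul(Mul(2, 174), Pow(-11357, -1))) = Add(Mul(37131, Pow(Add(Rational(53, 4), Rational(-117, 8), Rational(-55, 8)), -1)), Mul(348, Rational(-1, 11357))) = Add(Mul(37131, Pow(Rational(-33, 4), -1)), Rational(-348, 11357)) = Add(Mul(37131, Rational(-4, 33)), Rational(-348, 11357)) = Add(Rational(-49508, 11), Rational(-348, 11357)) = Rational(-562266184, 124927)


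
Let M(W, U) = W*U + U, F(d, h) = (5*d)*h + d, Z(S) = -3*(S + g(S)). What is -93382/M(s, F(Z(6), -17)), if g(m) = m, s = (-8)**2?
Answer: -46691/98280 ≈ -0.47508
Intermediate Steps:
s = 64
Z(S) = -6*S (Z(S) = -3*(S + S) = -6*S)
F(d, h) = d + 5*d*h (F(d, h) = 5*d*h + d = d + 5*d*h)
M(W, U) = U + U*W (M(W, U) = U*W + U = U + U*W)
-93382/M(s, F(Z(6), -17)) = -93382*(-1/(36*(1 + 64)*(1 + 5*(-17)))) = -93382*(-1/(2340*(1 - 85))) = -93382/(-36*(-84)*65) = -93382/(3024*65) = -93382/196560 = -93382*1/196560 = -46691/98280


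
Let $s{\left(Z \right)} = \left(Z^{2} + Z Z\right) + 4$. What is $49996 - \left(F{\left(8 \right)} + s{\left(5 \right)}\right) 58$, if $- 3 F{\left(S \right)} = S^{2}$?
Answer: $\frac{144304}{3} \approx 48101.0$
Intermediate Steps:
$F{\left(S \right)} = - \frac{S^{2}}{3}$
$s{\left(Z \right)} = 4 + 2 Z^{2}$ ($s{\left(Z \right)} = \left(Z^{2} + Z^{2}\right) + 4 = 2 Z^{2} + 4 = 4 + 2 Z^{2}$)
$49996 - \left(F{\left(8 \right)} + s{\left(5 \right)}\right) 58 = 49996 - \left(- \frac{8^{2}}{3} + \left(4 + 2 \cdot 5^{2}\right)\right) 58 = 49996 - \left(\left(- \frac{1}{3}\right) 64 + \left(4 + 2 \cdot 25\right)\right) 58 = 49996 - \left(- \frac{64}{3} + \left(4 + 50\right)\right) 58 = 49996 - \left(- \frac{64}{3} + 54\right) 58 = 49996 - \frac{98}{3} \cdot 58 = 49996 - \frac{5684}{3} = \frac{144304}{3}$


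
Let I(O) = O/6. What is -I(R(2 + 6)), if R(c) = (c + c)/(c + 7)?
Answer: -8/45 ≈ -0.17778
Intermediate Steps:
R(c) = 2*c/(7 + c) (R(c) = (2*c)/(7 + c) = 2*c/(7 + c))
I(O) = O/6
-I(R(2 + 6)) = -2*(2 + 6)/(7 + (2 + 6))/6 = -2*8/(7 + 8)/6 = -2*8/15/6 = -2*8*(1/15)/6 = -16/(6*15) = -1*8/45 = -8/45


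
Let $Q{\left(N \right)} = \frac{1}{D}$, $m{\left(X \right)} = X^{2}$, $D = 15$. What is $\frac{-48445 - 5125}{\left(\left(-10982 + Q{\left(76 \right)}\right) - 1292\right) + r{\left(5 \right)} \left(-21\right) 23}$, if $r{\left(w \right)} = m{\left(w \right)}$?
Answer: $\frac{401775}{182617} \approx 2.2001$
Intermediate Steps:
$r{\left(w \right)} = w^{2}$
$Q{\left(N \right)} = \frac{1}{15}$
$\frac{-48445 - 5125}{\left(\left(-10982 + Q{\left(76 \right)}\right) - 1292\right) + r{\left(5 \right)} \left(-21\right) 23} = \frac{-48445 - 5125}{\left(\left(-10982 + \frac{1}{15}\right) - 1292\right) + 5^{2} \left(-21\right) 23} = - \frac{53570}{\left(- \frac{164729}{15} - 1292\right) + 25 \left(-21\right) 23} = - \frac{53570}{- \frac{184109}{15} - 12075} = - \frac{53570}{- \frac{365234}{15}} = \left(-53570\right) \left(- \frac{15}{365234}\right) = \frac{401775}{182617}$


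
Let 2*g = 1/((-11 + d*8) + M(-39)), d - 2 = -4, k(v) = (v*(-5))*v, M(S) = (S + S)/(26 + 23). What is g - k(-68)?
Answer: 64782191/2802 ≈ 23120.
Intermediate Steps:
M(S) = 2*S/49 (M(S) = (2*S)/49 = (2*S)*(1/49) = 2*S/49)
k(v) = -5*v² (k(v) = (-5*v)*v = -5*v²)
d = -2 (d = 2 - 4 = -2)
g = -49/2802 (g = 1/(2*((-11 - 2*8) + (2/49)*(-39))) = 1/(2*((-11 - 16) - 78/49)) = 1/(2*(-27 - 78/49)) = 1/(2*(-1401/49)) = (½)*(-49/1401) = -49/2802 ≈ -0.017487)
g - k(-68) = -49/2802 - (-5)*(-68)² = -49/2802 - (-5)*4624 = -49/2802 - 1*(-23120) = -49/2802 + 23120 = 64782191/2802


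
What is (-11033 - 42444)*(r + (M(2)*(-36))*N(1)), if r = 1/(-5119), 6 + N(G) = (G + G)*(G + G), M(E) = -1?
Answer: 19709964413/5119 ≈ 3.8504e+6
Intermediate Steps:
N(G) = -6 + 4*G² (N(G) = -6 + (G + G)*(G + G) = -6 + (2*G)*(2*G) = -6 + 4*G²)
r = -1/5119 ≈ -0.00019535
(-11033 - 42444)*(r + (M(2)*(-36))*N(1)) = (-11033 - 42444)*(-1/5119 + (-1*(-36))*(-6 + 4*1²)) = -53477*(-1/5119 + 36*(-6 + 4*1)) = -53477*(-1/5119 + 36*(-6 + 4)) = -53477*(-1/5119 + 36*(-2)) = -53477*(-1/5119 - 72) = -53477*(-368569/5119) = 19709964413/5119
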